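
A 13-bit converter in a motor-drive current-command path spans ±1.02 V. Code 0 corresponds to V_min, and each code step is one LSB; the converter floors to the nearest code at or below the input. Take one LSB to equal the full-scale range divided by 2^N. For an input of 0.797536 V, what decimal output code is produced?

7298

Range = 1.02 − (-1.02) = 2.04 V. LSB = 2.04 V / 2^13 ≈ 249.0 µV.
V_in − V_min = 0.797536 − (-1.02) = 1.817536 V.
Divide by LSB: 1.817536 × 8192/2.04 = 7298.6544.
Truncating gives code 7298.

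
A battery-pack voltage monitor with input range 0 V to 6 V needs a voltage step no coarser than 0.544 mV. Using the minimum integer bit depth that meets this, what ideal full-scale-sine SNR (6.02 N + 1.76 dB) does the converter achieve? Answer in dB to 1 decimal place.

86.0 dB

Range is 6 V.
6 V / 0.544 mV = 11030. Since 2^13 = 8192 and 2^14 = 16384, N = 14.
6.02(14) + 1.76 = 86.04 dB.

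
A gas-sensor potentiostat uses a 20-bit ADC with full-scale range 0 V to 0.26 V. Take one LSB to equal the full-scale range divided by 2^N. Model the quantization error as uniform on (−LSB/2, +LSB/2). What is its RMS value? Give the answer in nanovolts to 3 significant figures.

71.6 nV

V_FS = 0.26 V.
LSB = 0.26 V / 2^20 = 247.96 nV.
V_rms = LSB/√12 = 247.96 nV / √12 = 71.6 nV.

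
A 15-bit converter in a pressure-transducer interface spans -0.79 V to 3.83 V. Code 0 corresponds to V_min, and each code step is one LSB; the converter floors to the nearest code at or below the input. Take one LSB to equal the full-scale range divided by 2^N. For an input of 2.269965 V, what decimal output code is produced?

Range = 3.83 − (-0.79) = 4.62 V. LSB = 4.62 V / 2^15 ≈ 141.0 µV.
(V_in − V_min) × 2^15/range = (2.269965 − (-0.79)) × 32768/4.62 = 21703.232.
Floor → code = 21703.

21703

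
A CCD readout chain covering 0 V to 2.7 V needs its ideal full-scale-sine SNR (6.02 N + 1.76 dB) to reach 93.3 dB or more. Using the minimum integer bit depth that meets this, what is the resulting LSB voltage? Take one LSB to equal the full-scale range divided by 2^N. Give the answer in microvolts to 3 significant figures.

41.2 µV

Range is 2.7 V.
Required N = ⌈(93.3 − 1.76)/6.02⌉ = ⌈15.206⌉ = 16.
Step size = 2.7/65536 V = 41.2 µV.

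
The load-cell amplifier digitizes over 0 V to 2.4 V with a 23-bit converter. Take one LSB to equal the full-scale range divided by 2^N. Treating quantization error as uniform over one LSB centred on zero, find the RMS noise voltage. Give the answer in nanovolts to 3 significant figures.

Full-scale range = 2.4 V.
LSB = 2.4 V ÷ 2^23 = 2.4/8388608 V = 286.10 nV.
σ_q = LSB/√12 = 286.10 nV/3.4641 = 82.6 nV.

82.6 nV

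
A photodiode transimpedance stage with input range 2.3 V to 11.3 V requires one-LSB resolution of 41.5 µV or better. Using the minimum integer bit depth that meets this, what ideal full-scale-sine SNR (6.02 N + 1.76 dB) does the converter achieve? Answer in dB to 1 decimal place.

Full-scale range = 11.3 V − (2.3 V) = 9 V.
Need 2^N ≥ 9 V / 41.5 µV = 216900 → N_min = 18.
Ideal SNR at N = 18: 6.02·18 + 1.76 = 110.1 dB.

110.1 dB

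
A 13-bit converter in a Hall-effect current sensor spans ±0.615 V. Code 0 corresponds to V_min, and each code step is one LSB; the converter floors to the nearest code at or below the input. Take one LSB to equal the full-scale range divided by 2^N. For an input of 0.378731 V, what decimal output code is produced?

6618

The full-scale span is 0.615 − (-0.615) = 1.23 V. LSB = 1.23 V / 2^13 ≈ 150.1 µV.
(V_in − V_min) × 2^13/range = (0.378731 − (-0.615)) × 8192/1.23 = 6618.410.
Floor → code = 6618.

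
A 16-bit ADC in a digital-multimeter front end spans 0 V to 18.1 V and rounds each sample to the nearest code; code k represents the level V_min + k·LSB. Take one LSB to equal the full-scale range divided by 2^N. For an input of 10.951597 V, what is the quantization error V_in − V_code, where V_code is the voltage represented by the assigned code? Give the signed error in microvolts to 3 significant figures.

+69.6 µV

Range is 18.1 V. LSB = 18.1 V / 2^16 ≈ 276.2 µV.
(10.951597 − (0)) / LSB = 10.951597 × 65536/18.1 = 39653.2520. Nearest integer: k = 39653.
V_code = 0 + (39653/65536) × 18.1 = 10.951527405 V.
Error = V_in − V_code = 10.951597 − (10.951527405) = +69.6 µV.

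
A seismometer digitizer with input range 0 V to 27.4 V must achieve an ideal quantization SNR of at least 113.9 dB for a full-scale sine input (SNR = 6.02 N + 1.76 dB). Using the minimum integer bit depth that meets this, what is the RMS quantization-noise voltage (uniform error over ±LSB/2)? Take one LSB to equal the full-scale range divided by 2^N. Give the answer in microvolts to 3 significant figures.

Range is 27.4 V.
Required N = ⌈(113.9 − 1.76)/6.02⌉ = ⌈18.628⌉ = 19.
LSB = 27.4 V ÷ 2^19 = 27.4/524288 V = 52.261 µV.
σ_q = LSB/√12 = 52.261 µV/3.4641 = 15.1 µV.

15.1 µV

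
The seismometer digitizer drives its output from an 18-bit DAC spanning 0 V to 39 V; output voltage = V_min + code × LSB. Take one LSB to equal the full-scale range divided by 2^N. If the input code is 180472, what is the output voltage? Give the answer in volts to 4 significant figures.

Full-scale range = 39 V. LSB = 39 V / 2^18.
V_out = 0 + 180472 × (39/262144) V
      = 0 V + 26.8494 V = 26.8494 V.

26.85 V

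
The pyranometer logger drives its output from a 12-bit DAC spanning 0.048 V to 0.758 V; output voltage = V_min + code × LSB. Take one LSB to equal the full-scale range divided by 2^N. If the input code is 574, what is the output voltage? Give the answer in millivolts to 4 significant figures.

147.5 mV

Span: 0.758 V − (0.048 V) = 0.71 V. LSB = 0.71 V / 2^12.
V_out = V_min + code × LSB = 0.048 V + 574 × 0.71 V / 4096
      = 0.048 + 0.0994971 = 0.147497 V.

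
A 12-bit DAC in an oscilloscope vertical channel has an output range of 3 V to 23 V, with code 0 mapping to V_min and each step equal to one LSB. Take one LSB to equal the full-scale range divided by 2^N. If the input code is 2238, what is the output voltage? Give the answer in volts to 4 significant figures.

13.93 V

Full-scale range = 23 V − (3 V) = 20 V. LSB = 20 V / 2^12.
Output = V_min + (2238/4096) × range = 3 + 0.546387 × 20 V
      = 3 + 10.9277 = 13.9277 V.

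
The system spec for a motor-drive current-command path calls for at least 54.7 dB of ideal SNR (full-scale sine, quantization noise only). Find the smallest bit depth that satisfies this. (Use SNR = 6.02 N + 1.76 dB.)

9 bits

Required N = ⌈(54.7 − 1.76)/6.02⌉ = ⌈8.794⌉ = 9.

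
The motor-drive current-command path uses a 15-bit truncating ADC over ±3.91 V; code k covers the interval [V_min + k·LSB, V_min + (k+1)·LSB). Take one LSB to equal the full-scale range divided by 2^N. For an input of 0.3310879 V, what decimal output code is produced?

17771

Range = 3.91 − (-3.91) = 7.82 V. LSB = 7.82 V / 2^15 ≈ 238.6 µV.
(V_in − V_min) × 2^15/range = (0.3310879 − (-3.91)) × 32768/7.82 = 17771.351.
Floor → code = 17771.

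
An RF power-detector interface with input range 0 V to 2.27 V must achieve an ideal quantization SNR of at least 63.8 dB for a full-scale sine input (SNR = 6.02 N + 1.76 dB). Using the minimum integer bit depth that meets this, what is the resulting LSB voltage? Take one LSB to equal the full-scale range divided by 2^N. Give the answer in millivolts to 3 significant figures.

V_FS = 2.27 V.
Required N = ⌈(63.8 − 1.76)/6.02⌉ = ⌈10.306⌉ = 11.
One LSB is 2.27 V / 2048 = 1.11 mV.

1.11 mV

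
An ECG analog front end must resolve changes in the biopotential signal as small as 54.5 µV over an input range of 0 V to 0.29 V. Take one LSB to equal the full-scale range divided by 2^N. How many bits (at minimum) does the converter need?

13 bits

Full-scale range = 0.29 V.
0.29 V / 54.5 µV = 5321. Since 2^12 = 4096 and 2^13 = 8192, N = 13.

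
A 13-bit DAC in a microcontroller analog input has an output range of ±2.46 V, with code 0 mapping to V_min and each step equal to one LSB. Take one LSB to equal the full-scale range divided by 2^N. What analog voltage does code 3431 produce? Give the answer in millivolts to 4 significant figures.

The full-scale span is 2.46 − (-2.46) = 4.92 V. LSB = 4.92 V / 2^13.
V_out = V_min + code × LSB = -2.46 V + 3431 × 4.92 V / 8192
      = -2.46 V + 2.06061 V = -0.399390 V.

-399.4 mV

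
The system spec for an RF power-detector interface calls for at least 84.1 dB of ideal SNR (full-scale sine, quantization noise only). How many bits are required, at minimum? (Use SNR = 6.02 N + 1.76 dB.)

N ≥ (84.1 − 1.76)/6.02 = 13.678 → N_min = 14.

14 bits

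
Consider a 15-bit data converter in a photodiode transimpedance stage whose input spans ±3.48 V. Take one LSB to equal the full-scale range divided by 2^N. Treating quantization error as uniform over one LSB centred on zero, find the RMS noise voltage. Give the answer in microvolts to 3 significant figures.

61.3 µV

Span: 3.48 V − (-3.48 V) = 6.96 V.
LSB = 6.96 V ÷ 2^15 = 6.96/32768 V = 212.40 µV.
σ_q = LSB/√12 = 212.40 µV/3.4641 = 61.3 µV.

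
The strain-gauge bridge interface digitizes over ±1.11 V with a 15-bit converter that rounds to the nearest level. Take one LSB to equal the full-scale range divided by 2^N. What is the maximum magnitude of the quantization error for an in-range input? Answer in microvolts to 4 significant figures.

The full-scale span is 1.11 − (-1.11) = 2.22 V.
LSB = 2.22 V / 2^15 = 67.7490 µV.
|e|_max = LSB/2 = 33.87 µV.

33.87 µV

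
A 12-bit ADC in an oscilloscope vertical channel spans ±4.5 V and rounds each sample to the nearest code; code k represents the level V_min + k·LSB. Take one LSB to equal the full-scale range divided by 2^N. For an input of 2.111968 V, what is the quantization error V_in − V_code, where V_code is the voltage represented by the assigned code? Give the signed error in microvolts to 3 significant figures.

Range = 4.5 − (-4.5) = 9 V. LSB = 9 V / 2^12 ≈ 2.197 mV.
Position in LSBs: (2.111968 − (-4.5)) × 4096/9 = 3009.1801; rounding gives k = 3009.
V_code = V_min + k × range/2^12 = -4.5 + 3009 × 9/4096 = 2.111572266 V.
e = 2.111968 − (2.111572266) = +396 µV.

+396 µV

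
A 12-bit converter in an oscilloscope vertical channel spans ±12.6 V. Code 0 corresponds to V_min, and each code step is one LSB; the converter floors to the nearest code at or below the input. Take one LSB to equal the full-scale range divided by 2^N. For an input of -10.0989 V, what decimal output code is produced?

Full-scale range = 12.6 V − (-12.6 V) = 25.2 V. LSB = 25.2 V / 2^12 ≈ 6.152 mV.
(V_in − V_min) × 2^12/range = (-10.0989 − (-12.6)) × 4096/25.2 = 406.528.
Floor → code = 406.

406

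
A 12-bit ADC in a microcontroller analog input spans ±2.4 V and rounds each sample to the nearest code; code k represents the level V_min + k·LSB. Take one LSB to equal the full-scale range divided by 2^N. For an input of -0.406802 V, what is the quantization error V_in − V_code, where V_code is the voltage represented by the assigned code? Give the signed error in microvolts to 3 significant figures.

Span: 2.4 V − (-2.4 V) = 4.8 V. LSB = 4.8 V / 2^12 ≈ 1.172 mV.
(V_in − V_min)/LSB = (-0.406802 − (-2.4)) × 4096/4.8 = 1700.8623 → nearest code k = 1701.
V_code = V_min + k × range/2^12 = -2.4 + 1701 × 4.8/4096 = -0.4066406250 V.
V_in − V_code = -0.406802 − (-0.4066406250) = −161 µV.

−161 µV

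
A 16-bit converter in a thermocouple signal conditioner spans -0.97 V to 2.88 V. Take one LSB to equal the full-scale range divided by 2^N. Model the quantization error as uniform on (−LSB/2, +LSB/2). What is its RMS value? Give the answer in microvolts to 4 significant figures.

16.96 µV

Full-scale range = 2.88 V − (-0.97 V) = 3.85 V.
One LSB is 3.85 V / 65536 = 58.7463 µV.
For a uniform distribution on [−LSB/2, +LSB/2], V_rms = LSB/√12 = 58.7463 µV/3.4641 = 16.96 µV.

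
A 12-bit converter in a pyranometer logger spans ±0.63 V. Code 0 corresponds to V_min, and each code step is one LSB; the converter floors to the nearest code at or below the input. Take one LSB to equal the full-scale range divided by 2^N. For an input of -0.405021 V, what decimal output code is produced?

Span: 0.63 V − (-0.63 V) = 1.26 V. LSB = 1.26 V / 2^12 ≈ 307.6 µV.
code = ⌊(V_in − V_min)/LSB⌋ = ⌊(V_in − V_min) × 2^12 / range⌋
     = ⌊(-0.405021 − (-0.63)) × 4096 / 1.26⌋ = ⌊0.224979 × 4096/1.26⌋
     = ⌊731.360⌋ = 731.

731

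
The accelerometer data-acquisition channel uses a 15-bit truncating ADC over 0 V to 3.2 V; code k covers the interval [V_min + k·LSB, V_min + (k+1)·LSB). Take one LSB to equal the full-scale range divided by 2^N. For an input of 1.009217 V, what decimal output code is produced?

Full-scale range = 3.2 V. LSB = 3.2 V / 2^15 ≈ 97.66 µV.
V_in − V_min = 1.009217 − (0) = 1.009217 V.
Divide by LSB: 1.009217 × 32768/3.2 = 10334.3821.
Truncating gives code 10334.

10334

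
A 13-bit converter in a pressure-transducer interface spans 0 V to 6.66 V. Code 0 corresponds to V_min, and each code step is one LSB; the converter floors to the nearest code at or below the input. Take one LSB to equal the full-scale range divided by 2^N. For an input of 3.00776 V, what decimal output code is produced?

3699

V_FS = 6.66 V. LSB = 6.66 V / 2^13 ≈ 0.8130 mV.
(V_in − V_min) × 2^13/range = (3.00776 − (0)) × 8192/6.66 = 3699.635.
Floor → code = 3699.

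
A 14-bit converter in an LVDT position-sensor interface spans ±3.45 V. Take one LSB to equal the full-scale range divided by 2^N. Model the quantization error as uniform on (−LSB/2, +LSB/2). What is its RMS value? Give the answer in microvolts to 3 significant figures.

122 µV

Full-scale range = 3.45 V − (-3.45 V) = 6.9 V.
Step size = 6.9/16384 V = 421.14 µV.
σ_q = LSB/√12 = 421.14 µV/3.4641 = 122 µV.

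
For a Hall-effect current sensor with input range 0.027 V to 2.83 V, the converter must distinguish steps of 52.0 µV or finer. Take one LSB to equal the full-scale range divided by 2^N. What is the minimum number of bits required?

The full-scale span is 2.83 − (0.027) = 2.803 V.
Levels needed ≥ 2.803/52.0 µV = 53900. 2^16 = 65536 suffices, so N_min = 16.

16 bits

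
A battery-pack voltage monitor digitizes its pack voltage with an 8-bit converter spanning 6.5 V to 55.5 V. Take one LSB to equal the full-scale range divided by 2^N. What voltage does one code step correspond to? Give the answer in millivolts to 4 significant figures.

191.4 mV

Full-scale range = 55.5 V − (6.5 V) = 49 V.
2^8 = 256 levels.
One LSB is 49 V / 256 = 191.4 mV.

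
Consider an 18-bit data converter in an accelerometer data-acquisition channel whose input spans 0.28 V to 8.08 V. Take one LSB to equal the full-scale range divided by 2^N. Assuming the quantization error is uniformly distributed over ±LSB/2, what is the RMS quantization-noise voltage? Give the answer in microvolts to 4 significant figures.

8.589 µV

The full-scale span is 8.08 − (0.28) = 7.8 V.
LSB = 7.8 V / 2^18 = 29.7546 µV.
RMS of a uniform error over width LSB is LSB/√12 = 8.589 µV.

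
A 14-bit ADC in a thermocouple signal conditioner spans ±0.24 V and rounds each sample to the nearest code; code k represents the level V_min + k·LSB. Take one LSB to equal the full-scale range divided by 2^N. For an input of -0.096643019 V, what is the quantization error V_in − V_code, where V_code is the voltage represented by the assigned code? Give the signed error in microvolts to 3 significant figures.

+7.37 µV

Full-scale range = 0.24 V − (-0.24 V) = 0.48 V. LSB = 0.48 V / 2^14 ≈ 29.30 µV.
Position in LSBs: (-0.096643019 − (-0.24)) × 16384/0.48 = 4893.2516; rounding gives k = 4893.
V_code = -0.24 + (4893/16384) × 0.48 = -0.096650390625 V.
Error = V_in − V_code = -0.096643019 − (-0.096650390625) = +7.37 µV.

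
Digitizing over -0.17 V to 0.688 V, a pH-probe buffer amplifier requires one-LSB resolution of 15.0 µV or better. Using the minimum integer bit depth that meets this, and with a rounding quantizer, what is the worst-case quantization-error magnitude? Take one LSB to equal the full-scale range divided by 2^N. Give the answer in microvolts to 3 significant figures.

6.55 µV

Span: 0.688 V − (-0.17 V) = 0.858 V.
Need 2^N ≥ 0.858 V / 15.0 µV = 57200 → N_min = 16.
One LSB is 0.858 V / 65536 = 13.092 µV.
Half an LSB is 6.55 µV.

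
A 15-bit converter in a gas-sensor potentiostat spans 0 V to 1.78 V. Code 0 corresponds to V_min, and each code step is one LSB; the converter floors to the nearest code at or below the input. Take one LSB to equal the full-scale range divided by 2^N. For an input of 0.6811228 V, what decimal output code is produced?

12538

Span = 1.78 V. LSB = 1.78 V / 2^15 ≈ 54.32 µV.
code = ⌊(V_in − V_min)/LSB⌋ = ⌊(V_in − V_min) × 2^15 / range⌋
     = ⌊(0.6811228 − (0)) × 32768 / 1.78⌋ = ⌊0.6811228 × 32768/1.78⌋
     = ⌊12538.782⌋ = 12538.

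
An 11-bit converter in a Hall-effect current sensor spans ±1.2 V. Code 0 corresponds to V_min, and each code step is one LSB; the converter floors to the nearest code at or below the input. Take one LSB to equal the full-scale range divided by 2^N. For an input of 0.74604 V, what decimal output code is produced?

Full-scale range = 1.2 V − (-1.2 V) = 2.4 V. LSB = 2.4 V / 2^11 ≈ 1.172 mV.
V_in − V_min = 0.74604 − (-1.2) = 1.94604 V.
Divide by LSB: 1.94604 × 2048/2.4 = 1660.6208.
Truncating gives code 1660.

1660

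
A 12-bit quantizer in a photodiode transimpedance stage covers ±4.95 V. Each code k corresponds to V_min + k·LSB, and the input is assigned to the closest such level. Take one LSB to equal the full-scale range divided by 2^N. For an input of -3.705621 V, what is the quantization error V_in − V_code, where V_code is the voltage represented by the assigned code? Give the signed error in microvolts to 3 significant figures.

−372 µV

Range = 4.95 − (-4.95) = 9.9 V. LSB = 9.9 V / 2^12 ≈ 2.417 mV.
(-3.705621 − (-4.95)) / LSB = 1.244379 × 4096/9.9 = 514.8461. Nearest integer: k = 515.
V_code = V_min + k × range/2^12 = -4.95 + 515 × 9.9/4096 = -3.705249023 V.
e = -3.705621 − (-3.705249023) = −372 µV.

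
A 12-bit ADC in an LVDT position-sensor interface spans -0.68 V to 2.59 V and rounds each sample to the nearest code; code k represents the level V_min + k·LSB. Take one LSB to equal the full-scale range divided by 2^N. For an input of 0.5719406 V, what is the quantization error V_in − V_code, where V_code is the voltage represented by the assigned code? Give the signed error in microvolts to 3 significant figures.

+144 µV

Range = 2.59 − (-0.68) = 3.27 V. LSB = 3.27 V / 2^12 ≈ 0.7983 mV.
(0.5719406 − (-0.68)) / LSB = 1.2519406 × 4096/3.27 = 1568.1800. Nearest integer: k = 1568.
Reconstructed level: -0.68 + 1568 × 3.27/4096 V = 0.5717968750 V.
Error = V_in − V_code = 0.5719406 − (0.5717968750) = +144 µV.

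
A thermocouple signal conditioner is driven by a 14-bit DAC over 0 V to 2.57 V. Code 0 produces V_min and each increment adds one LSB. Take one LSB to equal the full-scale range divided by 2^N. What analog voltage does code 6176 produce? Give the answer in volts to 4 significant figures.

Full-scale range = 2.57 V. LSB = 2.57 V / 2^14.
V_out = V_min + code × LSB = 0 V + 6176 × 2.57 V / 16384
      = 0 + 0.968770 = 0.968770 V.

0.9688 V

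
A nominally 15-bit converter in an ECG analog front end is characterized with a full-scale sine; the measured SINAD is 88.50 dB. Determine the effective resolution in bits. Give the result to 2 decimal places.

Inverting SNR = 6.02 N + 1.76: N_eff = (88.50 − 1.76)/6.02 = 14.4086.

14.41 bits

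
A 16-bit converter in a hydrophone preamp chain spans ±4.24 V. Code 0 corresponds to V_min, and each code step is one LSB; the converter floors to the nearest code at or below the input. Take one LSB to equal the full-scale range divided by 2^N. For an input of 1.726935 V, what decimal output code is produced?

The full-scale span is 4.24 − (-4.24) = 8.48 V. LSB = 8.48 V / 2^16 ≈ 129.4 µV.
code = ⌊(V_in − V_min)/LSB⌋ = ⌊(V_in − V_min) × 2^16 / range⌋
     = ⌊(1.726935 − (-4.24)) × 65536 / 8.48⌋ = ⌊5.966935 × 65536/8.48⌋
     = ⌊46114.275⌋ = 46114.

46114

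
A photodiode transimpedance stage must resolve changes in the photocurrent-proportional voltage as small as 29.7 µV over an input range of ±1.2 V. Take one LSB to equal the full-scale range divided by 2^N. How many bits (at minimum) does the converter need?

Range = 1.2 − (-1.2) = 2.4 V.
2.4 V / 29.7 µV = 80810. Since 2^16 = 65536 and 2^17 = 131072, N = 17.

17 bits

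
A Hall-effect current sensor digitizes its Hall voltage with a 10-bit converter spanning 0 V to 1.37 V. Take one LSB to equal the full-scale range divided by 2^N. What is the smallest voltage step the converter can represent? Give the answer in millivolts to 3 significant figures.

V_FS = 1.37 V.
There are 2^10 = 1024 steps.
LSB = 1.37 V / 2^10 = 1.34 mV.

1.34 mV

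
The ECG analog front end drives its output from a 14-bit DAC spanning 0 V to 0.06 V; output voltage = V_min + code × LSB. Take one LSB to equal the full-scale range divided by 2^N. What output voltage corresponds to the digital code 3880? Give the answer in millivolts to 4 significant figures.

Span = 0.06 V. LSB = 0.06 V / 2^14.
V_out = V_min + code × LSB = 0 V + 3880 × 0.06 V / 16384
      = 0 + 0.0142090 = 0.0142090 V.

14.21 mV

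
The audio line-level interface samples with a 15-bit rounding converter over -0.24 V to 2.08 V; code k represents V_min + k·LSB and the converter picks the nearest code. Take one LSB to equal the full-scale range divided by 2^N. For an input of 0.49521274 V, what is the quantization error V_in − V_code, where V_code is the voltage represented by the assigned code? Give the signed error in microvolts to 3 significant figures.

The full-scale span is 2.08 − (-0.24) = 2.32 V. LSB = 2.32 V / 2^15 ≈ 70.80 µV.
(0.49521274 − (-0.24)) / LSB = 0.73521274 × 32768/2.32 = 10384.2461. Nearest integer: k = 10384.
V_code = V_min + k × range/2^15 = -0.24 + 10384 × 2.32/32768 = 0.49519531250 V.
V_in − V_code = 0.49521274 − (0.49519531250) = +17.4 µV.

+17.4 µV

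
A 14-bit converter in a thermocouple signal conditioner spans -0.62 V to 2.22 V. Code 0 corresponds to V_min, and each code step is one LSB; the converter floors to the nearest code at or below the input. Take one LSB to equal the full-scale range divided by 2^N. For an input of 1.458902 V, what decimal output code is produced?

11993

Range = 2.22 − (-0.62) = 2.84 V. LSB = 2.84 V / 2^14 ≈ 173.3 µV.
V_in − V_min = 1.458902 − (-0.62) = 2.078902 V.
Divide by LSB: 2.078902 × 16384/2.84 = 11993.2149.
Truncating gives code 11993.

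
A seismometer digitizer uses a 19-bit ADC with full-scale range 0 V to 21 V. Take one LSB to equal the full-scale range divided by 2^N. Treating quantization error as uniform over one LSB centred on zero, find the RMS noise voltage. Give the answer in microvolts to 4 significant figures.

11.56 µV

Span = 21 V.
LSB = 21 V / 2^19 = 40.0543 µV.
RMS of a uniform error over width LSB is LSB/√12 = 11.56 µV.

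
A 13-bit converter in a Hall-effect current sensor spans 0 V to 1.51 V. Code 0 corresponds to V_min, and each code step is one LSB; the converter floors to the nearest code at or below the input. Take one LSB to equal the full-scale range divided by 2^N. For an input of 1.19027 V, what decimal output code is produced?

6457

Range is 1.51 V. LSB = 1.51 V / 2^13 ≈ 184.3 µV.
V_in − V_min = 1.19027 − (0) = 1.19027 V.
Divide by LSB: 1.19027 × 8192/1.51 = 6457.4118.
Truncating gives code 6457.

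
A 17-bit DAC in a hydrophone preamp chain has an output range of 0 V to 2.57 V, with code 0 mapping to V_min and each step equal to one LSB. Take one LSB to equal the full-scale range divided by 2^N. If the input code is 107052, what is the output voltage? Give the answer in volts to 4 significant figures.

2.099 V

Range is 2.57 V. LSB = 2.57 V / 2^17.
V_out = V_min + code × LSB = 0 V + 107052 × 2.57 V / 131072
      = 0 V + 2.09903 V = 2.09903 V.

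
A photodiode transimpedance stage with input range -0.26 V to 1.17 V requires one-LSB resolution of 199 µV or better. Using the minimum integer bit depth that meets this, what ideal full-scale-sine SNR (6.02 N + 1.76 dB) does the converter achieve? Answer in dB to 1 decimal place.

The full-scale span is 1.17 − (-0.26) = 1.43 V.
Need 2^N ≥ 1.43 V / 199 µV = 7186 → N_min = 13.
6.02(13) + 1.76 = 80.02 dB.

80.0 dB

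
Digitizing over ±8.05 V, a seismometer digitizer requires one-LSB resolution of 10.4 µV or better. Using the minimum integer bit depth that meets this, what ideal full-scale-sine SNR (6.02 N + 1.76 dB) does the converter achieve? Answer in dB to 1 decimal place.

Full-scale range = 8.05 V − (-8.05 V) = 16.1 V.
16.1 V / 10.4 µV = 1.548e6. Since 2^20 = 1048576 and 2^21 = 2097152, N = 21.
Ideal SNR at N = 21: 6.02·21 + 1.76 = 128.2 dB.

128.2 dB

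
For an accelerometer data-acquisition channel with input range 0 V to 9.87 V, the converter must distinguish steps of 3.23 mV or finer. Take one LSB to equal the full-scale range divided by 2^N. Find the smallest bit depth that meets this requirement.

V_FS = 9.87 V.
Need 2^N ≥ 9.87 V / 3.23 mV = 3056 → N_min = 12.

12 bits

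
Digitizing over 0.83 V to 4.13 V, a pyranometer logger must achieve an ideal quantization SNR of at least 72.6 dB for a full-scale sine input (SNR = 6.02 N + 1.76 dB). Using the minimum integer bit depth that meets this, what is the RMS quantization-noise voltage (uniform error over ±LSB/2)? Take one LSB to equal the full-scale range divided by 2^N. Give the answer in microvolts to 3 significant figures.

233 µV

Span: 4.13 V − (0.83 V) = 3.3 V.
N ≥ (72.6 − 1.76)/6.02 = 11.767 → N_min = 12.
LSB = 3.3 V / 2^12 = 0.80566 mV.
σ_q = LSB/√12 = 0.80566 mV/3.4641 = 233 µV.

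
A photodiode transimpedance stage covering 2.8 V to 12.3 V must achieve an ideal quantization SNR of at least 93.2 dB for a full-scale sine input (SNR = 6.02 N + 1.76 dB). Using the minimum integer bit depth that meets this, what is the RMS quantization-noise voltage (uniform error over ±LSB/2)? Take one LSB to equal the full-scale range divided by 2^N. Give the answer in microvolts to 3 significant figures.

41.8 µV

Range = 12.3 − (2.8) = 9.5 V.
6.02 N + 1.76 ≥ 93.2 gives N ≥ 15.189, so the minimum integer is 16.
LSB = 9.5 V ÷ 2^16 = 9.5/65536 V = 144.96 µV.
V_rms = LSB/√12 = 41.8 µV.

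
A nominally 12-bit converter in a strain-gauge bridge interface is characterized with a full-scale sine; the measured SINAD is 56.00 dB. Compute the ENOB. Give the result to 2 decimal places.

9.01 bits

Inverting SNR = 6.02 N + 1.76: N_eff = (56.00 − 1.76)/6.02 = 9.0100.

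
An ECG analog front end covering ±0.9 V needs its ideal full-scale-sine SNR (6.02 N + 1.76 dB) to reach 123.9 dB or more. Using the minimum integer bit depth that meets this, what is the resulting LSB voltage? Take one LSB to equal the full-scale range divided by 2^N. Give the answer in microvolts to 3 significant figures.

0.858 µV

Full-scale range = 0.9 V − (-0.9 V) = 1.8 V.
6.02 N + 1.76 ≥ 123.9 gives N ≥ 20.289, so the minimum integer is 21.
Step size = 1.8/2097152 V = 0.858 µV.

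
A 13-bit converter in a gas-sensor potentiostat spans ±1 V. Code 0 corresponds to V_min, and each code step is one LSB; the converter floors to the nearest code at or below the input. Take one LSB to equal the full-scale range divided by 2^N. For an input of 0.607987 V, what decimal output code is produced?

Full-scale range = 1 V − (-1 V) = 2 V. LSB = 2 V / 2^13 ≈ 244.1 µV.
code = ⌊(V_in − V_min)/LSB⌋ = ⌊(V_in − V_min) × 2^13 / range⌋
     = ⌊(0.607987 − (-1)) × 8192 / 2⌋ = ⌊1.607987 × 8192/2⌋
     = ⌊6586.315⌋ = 6586.

6586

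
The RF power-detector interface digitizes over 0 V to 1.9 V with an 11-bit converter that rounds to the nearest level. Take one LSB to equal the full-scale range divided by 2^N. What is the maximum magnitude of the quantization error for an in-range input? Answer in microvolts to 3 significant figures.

464 µV

V_FS = 1.9 V.
LSB = 1.9 V / 2^11 = 0.92773 mV.
A rounding quantizer has |error| ≤ LSB/2 = 464 µV.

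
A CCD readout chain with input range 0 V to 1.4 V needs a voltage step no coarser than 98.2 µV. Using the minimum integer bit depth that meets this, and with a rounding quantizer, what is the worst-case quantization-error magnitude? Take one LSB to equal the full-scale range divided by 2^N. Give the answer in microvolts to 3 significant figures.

42.7 µV

Full-scale range = 1.4 V.
Need 2^N ≥ 1.4 V / 98.2 µV = 14260 → N_min = 14.
One LSB is 1.4 V / 16384 = 85.449 µV.
Max error for round-to-nearest is LSB/2 = 42.7 µV.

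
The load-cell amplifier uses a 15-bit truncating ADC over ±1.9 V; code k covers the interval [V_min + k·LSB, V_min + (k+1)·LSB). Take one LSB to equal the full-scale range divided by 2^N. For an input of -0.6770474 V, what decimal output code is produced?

The full-scale span is 1.9 − (-1.9) = 3.8 V. LSB = 3.8 V / 2^15 ≈ 116.0 µV.
code = ⌊(V_in − V_min)/LSB⌋ = ⌊(V_in − V_min) × 2^15 / range⌋
     = ⌊(-0.6770474 − (-1.9)) × 32768 / 3.8⌋ = ⌊1.2229526 × 32768/3.8⌋
     = ⌊10545.713⌋ = 10545.

10545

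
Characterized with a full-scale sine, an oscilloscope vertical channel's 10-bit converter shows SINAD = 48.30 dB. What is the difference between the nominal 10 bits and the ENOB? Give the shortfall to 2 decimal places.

Effective bits = (48.30 − 1.76)/6.02 = 7.7309.
Shortfall = 10 − 7.7309 = 2.2691 bits.

2.27 bits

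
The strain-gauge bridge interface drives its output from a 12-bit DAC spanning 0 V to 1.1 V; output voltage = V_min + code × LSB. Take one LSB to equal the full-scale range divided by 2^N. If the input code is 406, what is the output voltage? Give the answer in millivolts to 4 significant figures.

Span = 1.1 V. LSB = 1.1 V / 2^12.
V_out = 0 + 406 × (1.1/4096) V
      = 0 V + 0.109033 V = 0.109033 V.

109.0 mV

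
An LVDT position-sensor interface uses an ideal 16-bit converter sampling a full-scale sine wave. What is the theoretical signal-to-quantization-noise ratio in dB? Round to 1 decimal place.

Ideal quantization SNR: 6.02 × 16 + 1.76 dB = 98.1 dB.

98.1 dB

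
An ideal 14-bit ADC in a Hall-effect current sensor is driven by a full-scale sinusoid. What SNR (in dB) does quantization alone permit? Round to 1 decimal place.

SNR = 6.02·14 + 1.76 = 86.04 dB.

86.0 dB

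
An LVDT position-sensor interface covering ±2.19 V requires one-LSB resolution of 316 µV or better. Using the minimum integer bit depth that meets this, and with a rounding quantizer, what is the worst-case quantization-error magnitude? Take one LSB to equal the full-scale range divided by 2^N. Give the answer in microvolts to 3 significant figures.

The full-scale span is 2.19 − (-2.19) = 4.38 V.
Levels needed ≥ 4.38/316 µV = 13860. 2^14 = 16384 suffices, so N_min = 14.
Step size = 4.38/16384 V = 267.33 µV.
|e|_max = LSB/2 = 134 µV.

134 µV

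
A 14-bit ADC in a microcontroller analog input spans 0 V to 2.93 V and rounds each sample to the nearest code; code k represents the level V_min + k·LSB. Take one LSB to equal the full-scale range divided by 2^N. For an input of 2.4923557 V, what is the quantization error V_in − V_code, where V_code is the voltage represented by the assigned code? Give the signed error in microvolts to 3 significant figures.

V_FS = 2.93 V. LSB = 2.93 V / 2^14 ≈ 178.8 µV.
Position in LSBs: (2.4923557 − (0)) × 16384/2.93 = 13936.7767; rounding gives k = 13937.
Reconstructed level: 0 + 13937 × 2.93/16384 V = 2.4923956299 V.
Error = V_in − V_code = 2.4923557 − (2.4923956299) = −39.9 µV.

−39.9 µV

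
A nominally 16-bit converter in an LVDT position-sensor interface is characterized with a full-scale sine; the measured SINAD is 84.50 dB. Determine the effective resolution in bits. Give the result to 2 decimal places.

(84.50 − 1.76) / 6.02 = 82.74/6.02 = 13.7442 effective bits.

13.74 bits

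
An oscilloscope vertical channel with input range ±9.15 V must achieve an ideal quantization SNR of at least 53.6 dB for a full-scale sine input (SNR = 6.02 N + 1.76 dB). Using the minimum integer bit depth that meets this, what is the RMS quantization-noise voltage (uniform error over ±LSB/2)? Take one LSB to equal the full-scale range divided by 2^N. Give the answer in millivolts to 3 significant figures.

The full-scale span is 9.15 − (-9.15) = 18.3 V.
N ≥ (53.6 − 1.76)/6.02 = 8.611 → N_min = 9.
Step size = 18.3/512 V = 35.742 mV.
V_rms = LSB/√12 = 10.3 mV.

10.3 mV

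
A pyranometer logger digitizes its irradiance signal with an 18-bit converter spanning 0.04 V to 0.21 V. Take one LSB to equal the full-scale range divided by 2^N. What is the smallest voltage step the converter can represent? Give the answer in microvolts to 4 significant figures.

0.6485 µV

The full-scale span is 0.21 − (0.04) = 0.17 V.
2^18 = 262144 levels.
Step size = 0.17/262144 V = 0.6485 µV.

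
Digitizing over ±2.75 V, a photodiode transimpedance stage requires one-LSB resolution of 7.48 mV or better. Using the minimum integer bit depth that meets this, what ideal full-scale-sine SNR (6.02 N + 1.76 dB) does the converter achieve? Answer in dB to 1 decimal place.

62.0 dB

The full-scale span is 2.75 − (-2.75) = 5.5 V.
Levels needed ≥ 5.5/7.48 mV = 735.3. 2^10 = 1024 suffices, so N_min = 10.
6.02(10) + 1.76 = 61.96 dB.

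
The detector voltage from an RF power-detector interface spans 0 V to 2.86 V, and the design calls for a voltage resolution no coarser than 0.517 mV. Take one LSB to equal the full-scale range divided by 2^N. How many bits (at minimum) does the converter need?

Full-scale range = 2.86 V.
2.86 V / 0.517 mV = 5532. Since 2^12 = 4096 and 2^13 = 8192, N = 13.

13 bits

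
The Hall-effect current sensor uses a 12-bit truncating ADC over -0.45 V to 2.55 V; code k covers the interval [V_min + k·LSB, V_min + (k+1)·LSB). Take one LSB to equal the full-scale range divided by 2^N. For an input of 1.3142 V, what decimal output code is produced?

2408

Range = 2.55 − (-0.45) = 3 V. LSB = 3 V / 2^12 ≈ 0.7324 mV.
code = ⌊(V_in − V_min)/LSB⌋ = ⌊(V_in − V_min) × 2^12 / range⌋
     = ⌊(1.3142 − (-0.45)) × 4096 / 3⌋ = ⌊1.7642 × 4096/3⌋
     = ⌊2408.721⌋ = 2408.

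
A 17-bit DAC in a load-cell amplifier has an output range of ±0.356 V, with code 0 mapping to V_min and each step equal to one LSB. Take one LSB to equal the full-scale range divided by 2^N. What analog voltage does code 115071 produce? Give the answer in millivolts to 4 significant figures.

Span: 0.356 V − (-0.356 V) = 0.712 V. LSB = 0.712 V / 2^17.
V_out = V_min + code × LSB = -0.356 V + 115071 × 0.712 V / 131072
      = -0.356 + 0.625081 = 0.269081 V.

269.1 mV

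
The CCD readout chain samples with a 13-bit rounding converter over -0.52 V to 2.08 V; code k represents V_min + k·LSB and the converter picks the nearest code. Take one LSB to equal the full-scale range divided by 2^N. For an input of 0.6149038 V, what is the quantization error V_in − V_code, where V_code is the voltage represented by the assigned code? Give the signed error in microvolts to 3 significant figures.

Full-scale range = 2.08 V − (-0.52 V) = 2.6 V. LSB = 2.6 V / 2^13 ≈ 317.4 µV.
Position in LSBs: (0.6149038 − (-0.52)) × 8192/2.6 = 3575.8200; rounding gives k = 3576.
V_code = V_min + k × range/2^13 = -0.52 + 3576 × 2.6/8192 = 0.6149609375 V.
V_in − V_code = 0.6149038 − (0.6149609375) = −57.1 µV.

−57.1 µV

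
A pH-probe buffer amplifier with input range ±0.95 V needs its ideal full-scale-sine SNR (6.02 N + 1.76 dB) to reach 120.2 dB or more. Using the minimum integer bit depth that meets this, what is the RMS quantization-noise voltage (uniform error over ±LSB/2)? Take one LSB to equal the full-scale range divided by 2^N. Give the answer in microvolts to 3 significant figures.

Span: 0.95 V − (-0.95 V) = 1.9 V.
N ≥ (120.2 − 1.76)/6.02 = 19.674 → N_min = 20.
LSB = 1.9 V ÷ 2^20 = 1.9/1048576 V = 1.8120 µV.
σ_q = LSB/√12 = 1.8120 µV/3.4641 = 0.523 µV.

0.523 µV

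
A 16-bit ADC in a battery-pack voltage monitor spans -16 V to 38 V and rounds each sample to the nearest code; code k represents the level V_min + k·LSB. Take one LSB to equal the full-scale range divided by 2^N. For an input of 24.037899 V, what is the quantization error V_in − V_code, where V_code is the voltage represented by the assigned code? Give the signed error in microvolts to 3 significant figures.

+149 µV

The full-scale span is 38 − (-16) = 54 V. LSB = 54 V / 2^16 ≈ 0.8240 mV.
(24.037899 − (-16)) / LSB = 40.037899 × 65536/54 = 48591.1805. Nearest integer: k = 48591.
V_code = V_min + k × range/2^16 = -16 + 48591 × 54/65536 = 24.037750244 V.
e = 24.037899 − (24.037750244) = +149 µV.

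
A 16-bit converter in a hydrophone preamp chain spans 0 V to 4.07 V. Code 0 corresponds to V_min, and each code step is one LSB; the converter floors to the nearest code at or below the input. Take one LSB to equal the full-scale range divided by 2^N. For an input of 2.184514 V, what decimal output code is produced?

35175

V_FS = 4.07 V. LSB = 4.07 V / 2^16 ≈ 62.10 µV.
(V_in − V_min) × 2^16/range = (2.184514 − (0)) × 65536/4.07 = 35175.506.
Floor → code = 35175.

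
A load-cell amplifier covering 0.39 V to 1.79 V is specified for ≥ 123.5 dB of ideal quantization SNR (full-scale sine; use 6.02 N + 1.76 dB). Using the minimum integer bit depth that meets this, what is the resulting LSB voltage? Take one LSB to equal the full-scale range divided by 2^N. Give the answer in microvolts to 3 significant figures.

0.668 µV

Span: 1.79 V − (0.39 V) = 1.4 V.
Solving 6.02 N ≥ 123.5 − 1.76: N ≥ 20.223. Round up → N = 21.
LSB = 1.4 V / 2^21 = 0.668 µV.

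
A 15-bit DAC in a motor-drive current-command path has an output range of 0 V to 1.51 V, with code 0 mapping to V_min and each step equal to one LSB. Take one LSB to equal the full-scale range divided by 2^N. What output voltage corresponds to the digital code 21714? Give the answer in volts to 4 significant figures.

V_FS = 1.51 V. LSB = 1.51 V / 2^15.
V_out = 0 + 21714 × (1.51/32768) V
      = 0 V + 1.00061 V = 1.00061 V.

1.001 V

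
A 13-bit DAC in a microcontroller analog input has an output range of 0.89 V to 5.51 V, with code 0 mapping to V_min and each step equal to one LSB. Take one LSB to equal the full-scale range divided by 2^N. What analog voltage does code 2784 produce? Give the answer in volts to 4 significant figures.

2.460 V

Span: 5.51 V − (0.89 V) = 4.62 V. LSB = 4.62 V / 2^13.
Output = V_min + (2784/8192) × range = 0.89 + 0.339844 × 4.62 V
      = 0.89 + 1.57008 = 2.46008 V.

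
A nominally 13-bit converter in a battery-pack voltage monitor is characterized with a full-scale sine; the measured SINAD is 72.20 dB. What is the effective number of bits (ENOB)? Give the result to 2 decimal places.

11.70 bits

ENOB = (72.20 − 1.76)/6.02 = 11.7010 bits.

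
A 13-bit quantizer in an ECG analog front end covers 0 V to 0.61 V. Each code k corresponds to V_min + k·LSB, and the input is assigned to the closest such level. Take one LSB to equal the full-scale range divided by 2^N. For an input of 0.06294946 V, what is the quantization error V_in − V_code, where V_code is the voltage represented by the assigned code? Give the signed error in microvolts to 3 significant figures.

V_FS = 0.61 V. LSB = 0.61 V / 2^13 ≈ 74.46 µV.
(0.06294946 − (0)) / LSB = 0.06294946 × 8192/0.61 = 845.3803. Nearest integer: k = 845.
V_code = V_min + k × range/2^13 = 0 + 845 × 0.61/8192 = 0.06292114258 V.
e = 0.06294946 − (0.06292114258) = +28.3 µV.

+28.3 µV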